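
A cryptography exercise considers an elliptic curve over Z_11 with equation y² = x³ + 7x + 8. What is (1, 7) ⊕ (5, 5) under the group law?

(1, 7) + (5, 5). λ = (5 - 7)/(5 - 1) ≡ 9/4 mod 11. 4⁻¹ ≡ 3 (mod 11), so λ ≡ 5.
  x = λ² - 1 - 5 = 25 - 6 ≡ 8; y = λ·(1 - 8) - 7 ≡ 2. → (8, 2)

(8, 2)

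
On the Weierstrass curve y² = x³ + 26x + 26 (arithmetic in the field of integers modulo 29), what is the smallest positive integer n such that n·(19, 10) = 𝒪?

4

2P: tangent at (19, 10): λ = (3·19² + 26)/(2·10) ≡ 7/20. 20⁻¹ ≡ 16 (mod 29), so λ ≡ 7·16 ≡ 25.
  x = λ² - 19 - 19 = 625 - 38 ≡ 7; y = λ·(19 - 7) - 10 ≡ 0. → (7, 0)
3P: (7, 0) + (19, 10). λ = (10 - 0)/(19 - 7) ≡ 10/12 mod 29. 12⁻¹ ≡ 17 (mod 29), so λ ≡ 25.
  x = λ² - 7 - 19 = 625 - 26 ≡ 19; y = λ·(7 - 19) - 0 ≡ 19. → (19, 19)
4P: (19, 19) + (19, 10): same x and y₁ ≡ -y₂, so the sum is 𝒪.
4P = 𝒪, so the order is 4.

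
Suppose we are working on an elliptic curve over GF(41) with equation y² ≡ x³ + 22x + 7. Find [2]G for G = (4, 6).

(34, 24)

tangent at (4, 6): λ = (3·4² + 22)/(2·6) ≡ 29/12. 12⁻¹ ≡ 24 (mod 41) since 12·24 = 288 ≡ 1, so λ ≡ 29·24 ≡ 40.
  x = λ² - 4 - 4 = 1600 - 8 ≡ 34; y = λ·(4 - 34) - 6 ≡ 24. → (34, 24)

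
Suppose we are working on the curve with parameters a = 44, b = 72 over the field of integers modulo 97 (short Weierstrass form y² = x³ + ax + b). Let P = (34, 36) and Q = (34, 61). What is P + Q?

The two points share x = 34 and their y-coordinates satisfy 36 + 61 ≡ 0 (mod 97), so they are inverses. Their sum is the point at infinity.

O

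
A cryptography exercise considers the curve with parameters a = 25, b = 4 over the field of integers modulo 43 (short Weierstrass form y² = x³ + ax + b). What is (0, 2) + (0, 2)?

(31, 30)

tangent at (0, 2): λ = (3·0² + 25)/(2·2) ≡ 25/4. 4⁻¹ ≡ 11 (mod 43), so λ ≡ 25·11 ≡ 17.
  x = λ² - 0 - 0 = 289 - 0 ≡ 31; y = λ·(0 - 31) - 2 ≡ 30. → (31, 30)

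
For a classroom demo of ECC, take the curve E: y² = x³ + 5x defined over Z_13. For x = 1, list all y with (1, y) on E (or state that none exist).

none

x³ + 5x + 0 = 6 ≡ 6 (mod 13).
6 is a non-residue mod 13; no y exists.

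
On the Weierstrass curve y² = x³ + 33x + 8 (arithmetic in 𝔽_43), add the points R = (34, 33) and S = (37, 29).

(12, 38)

(34, 33) + (37, 29). λ = (29 - 33)/(37 - 34) ≡ 39/3 mod 43. 3⁻¹ ≡ 29 (mod 43), so λ ≡ 13.
  x = λ² - 34 - 37 = 169 - 71 ≡ 12; y = λ·(34 - 12) - 33 ≡ 38. → (12, 38)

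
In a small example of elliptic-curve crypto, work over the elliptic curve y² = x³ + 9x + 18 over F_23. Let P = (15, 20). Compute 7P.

(10, 21)

Double-and-add on 7 = (111)₂. Start with P = (15, 20) for the leading 1-bit.
double: tangent at (15, 20): λ = (3·15² + 9)/(2·20) ≡ 17/17. 17⁻¹ ≡ 19 (mod 23), so λ ≡ 17·19 ≡ 1.
  x = λ² - 15 - 15 = 1 - 30 ≡ 17; y = λ·(15 - 17) - 20 ≡ 1. → (17, 1)
add P: (17, 1) + (15, 20). λ = (20 - 1)/(15 - 17) ≡ 19/21 mod 23. 21⁻¹ ≡ 11 (mod 23), so λ ≡ 2.
  x = λ² - 17 - 15 = 4 - 32 ≡ 18; y = λ·(17 - 18) - 1 ≡ 20. → (18, 20)
double: tangent at (18, 20): λ = (3·18² + 9)/(2·20) ≡ 15/17. 17⁻¹ ≡ 19 (mod 23), so λ ≡ 15·19 ≡ 9.
  x = λ² - 18 - 18 = 81 - 36 ≡ 22; y = λ·(18 - 22) - 20 ≡ 13. → (22, 13)
add P: (22, 13) + (15, 20). λ = (20 - 13)/(15 - 22) ≡ 7/16 mod 23. 16⁻¹ ≡ 13 (mod 23) since 16·13 = 208 ≡ 1, so λ ≡ 22.
  x = λ² - 22 - 15 = 484 - 37 ≡ 10; y = λ·(22 - 10) - 13 ≡ 21. → (10, 21)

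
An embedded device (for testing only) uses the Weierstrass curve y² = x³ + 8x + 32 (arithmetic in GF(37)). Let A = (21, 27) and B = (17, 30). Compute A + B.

(25, 13)

(21, 27) + (17, 30). λ = (30 - 27)/(17 - 21) ≡ 3/33 mod 37. 33⁻¹ ≡ 9 (mod 37), so λ ≡ 27.
  x = λ² - 21 - 17 = 729 - 38 ≡ 25; y = λ·(21 - 25) - 27 ≡ 13. → (25, 13)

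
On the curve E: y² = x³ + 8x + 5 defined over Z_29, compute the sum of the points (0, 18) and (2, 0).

(0, 18) + (2, 0). λ = (0 - 18)/(2 - 0) ≡ 11/2 mod 29. 2⁻¹ ≡ 15 (mod 29), so λ ≡ 20.
  x = λ² - 0 - 2 = 400 - 2 ≡ 21; y = λ·(0 - 21) - 18 ≡ 26. → (21, 26)

(21, 26)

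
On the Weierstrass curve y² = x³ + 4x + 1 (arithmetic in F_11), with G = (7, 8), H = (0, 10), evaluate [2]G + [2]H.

First 2G:
Repeated addition: build up to 2G.
2G: tangent at (7, 8): λ = (3·7² + 4)/(2·8) ≡ 8/5. 5⁻¹ ≡ 9 (mod 11) since 5·9 = 45 ≡ 1, so λ ≡ 8·9 ≡ 6.
  x = λ² - 7 - 7 = 36 - 14 ≡ 0; y = λ·(7 - 0) - 8 ≡ 1. → (0, 1)
2G = (0, 1).
Next 2H:
Repeated addition: build up to 2H.
2H: tangent at (0, 10): λ = (3·0² + 4)/(2·10) ≡ 4/9. 9⁻¹ ≡ 5 (mod 11), so λ ≡ 4·5 ≡ 9.
  x = λ² - 0 - 0 = 81 - 0 ≡ 4; y = λ·(0 - 4) - 10 ≡ 9. → (4, 9)
2H = (4, 9).
Finally 2G + 2H:
(0, 1) + (4, 9). λ = (9 - 1)/(4 - 0) ≡ 8/4 mod 11. 4⁻¹ ≡ 3 (mod 11), so λ ≡ 2.
  x = λ² - 0 - 4 = 4 - 4 ≡ 0; y = λ·(0 - 0) - 1 ≡ 10. → (0, 10)

(0, 10)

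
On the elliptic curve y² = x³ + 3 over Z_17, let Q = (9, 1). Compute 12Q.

(11, 12)

Repeated addition: build up to 12Q.
2Q: tangent at (9, 1): λ = (3·9² + 0)/(2·1) ≡ 5/2. 2⁻¹ ≡ 9 (mod 17), so λ ≡ 5·9 ≡ 11.
  x = λ² - 9 - 9 = 121 - 18 ≡ 1; y = λ·(9 - 1) - 1 ≡ 2. → (1, 2)
3Q: (1, 2) + (9, 1). λ = (1 - 2)/(9 - 1) ≡ 16/8 mod 17. 8⁻¹ ≡ 15 (mod 17) since 8·15 = 120 ≡ 1, so λ ≡ 2.
  x = λ² - 1 - 9 = 4 - 10 ≡ 11; y = λ·(1 - 11) - 2 ≡ 12. → (11, 12)
4Q: (11, 12) + (9, 1). λ = (1 - 12)/(9 - 11) ≡ 6/15 mod 17. 15⁻¹ ≡ 8 (mod 17) since 15·8 = 120 ≡ 1, so λ ≡ 14.
  x = λ² - 11 - 9 = 196 - 20 ≡ 6; y = λ·(11 - 6) - 12 ≡ 7. → (6, 7)
5Q: (6, 7) + (9, 1). λ = (1 - 7)/(9 - 6) ≡ 11/3 mod 17. 3⁻¹ ≡ 6 (mod 17), so λ ≡ 15.
  x = λ² - 6 - 9 = 225 - 15 ≡ 6; y = λ·(6 - 6) - 7 ≡ 10. → (6, 10)
6Q: (6, 10) + (9, 1). λ = (1 - 10)/(9 - 6) ≡ 8/3 mod 17. 3⁻¹ ≡ 6 (mod 17), so λ ≡ 14.
  x = λ² - 6 - 9 = 196 - 15 ≡ 11; y = λ·(6 - 11) - 10 ≡ 5. → (11, 5)
7Q: (11, 5) + (9, 1). λ = (1 - 5)/(9 - 11) ≡ 13/15 mod 17. 15⁻¹ ≡ 8 (mod 17), so λ ≡ 2.
  x = λ² - 11 - 9 = 4 - 20 ≡ 1; y = λ·(11 - 1) - 5 ≡ 15. → (1, 15)
8Q: (1, 15) + (9, 1). λ = (1 - 15)/(9 - 1) ≡ 3/8 mod 17. 8⁻¹ ≡ 15 (mod 17), so λ ≡ 11.
  x = λ² - 1 - 9 = 121 - 10 ≡ 9; y = λ·(1 - 9) - 15 ≡ 16. → (9, 16)
9Q: (9, 16) + (9, 1): same x and y₁ ≡ -y₂, so the sum is O.
10Q: O + (9, 1) = (9, 1) (identity).
11Q: tangent at (9, 1): λ = (3·9² + 0)/(2·1) ≡ 5/2. 2⁻¹ ≡ 9 (mod 17) since 2·9 = 18 ≡ 1, so λ ≡ 5·9 ≡ 11.
  x = λ² - 9 - 9 = 121 - 18 ≡ 1; y = λ·(9 - 1) - 1 ≡ 2. → (1, 2)
12Q: (1, 2) + (9, 1). λ = (1 - 2)/(9 - 1) ≡ 16/8 mod 17. 8⁻¹ ≡ 15 (mod 17), so λ ≡ 2.
  x = λ² - 1 - 9 = 4 - 10 ≡ 11; y = λ·(1 - 11) - 2 ≡ 12. → (11, 12)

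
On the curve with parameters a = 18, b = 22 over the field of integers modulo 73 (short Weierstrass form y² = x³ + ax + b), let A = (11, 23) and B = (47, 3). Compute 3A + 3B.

(30, 25)

First 3A:
Repeated addition: build up to 3A.
2A: tangent at (11, 23): λ = (3·11² + 18)/(2·23) ≡ 16/46. 46⁻¹ ≡ 27 (mod 73), so λ ≡ 16·27 ≡ 67.
  x = λ² - 11 - 11 = 4489 - 22 ≡ 14; y = λ·(11 - 14) - 23 ≡ 68. → (14, 68)
3A: (14, 68) + (11, 23). λ = (23 - 68)/(11 - 14) ≡ 28/70 mod 73. 70⁻¹ ≡ 24 (mod 73), so λ ≡ 15.
  x = λ² - 14 - 11 = 225 - 25 ≡ 54; y = λ·(14 - 54) - 68 ≡ 62. → (54, 62)
3A = (54, 62).
Next 3B:
Repeated addition: build up to 3B.
2B: tangent at (47, 3): λ = (3·47² + 18)/(2·3) ≡ 2/6. 6⁻¹ ≡ 61 (mod 73), so λ ≡ 2·61 ≡ 49.
  x = λ² - 47 - 47 = 2401 - 94 ≡ 44; y = λ·(47 - 44) - 3 ≡ 71. → (44, 71)
3B: (44, 71) + (47, 3). λ = (3 - 71)/(47 - 44) ≡ 5/3 mod 73. 3⁻¹ ≡ 49 (mod 73) since 3·49 = 147 ≡ 1, so λ ≡ 26.
  x = λ² - 44 - 47 = 676 - 91 ≡ 1; y = λ·(44 - 1) - 71 ≡ 25. → (1, 25)
3B = (1, 25).
Finally 3A + 3B:
(54, 62) + (1, 25). λ = (25 - 62)/(1 - 54) ≡ 36/20 mod 73. 20⁻¹ ≡ 11 (mod 73), so λ ≡ 31.
  x = λ² - 54 - 1 = 961 - 55 ≡ 30; y = λ·(54 - 30) - 62 ≡ 25. → (30, 25)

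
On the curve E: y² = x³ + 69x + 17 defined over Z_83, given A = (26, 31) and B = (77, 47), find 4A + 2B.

First 4A:
Repeated addition: build up to 4A.
2A: tangent at (26, 31): λ = (3·26² + 69)/(2·31) ≡ 22/62. 62⁻¹ ≡ 79 (mod 83) since 62·79 = 4898 ≡ 1, so λ ≡ 22·79 ≡ 78.
  x = λ² - 26 - 26 = 6084 - 52 ≡ 56; y = λ·(26 - 56) - 31 ≡ 36. → (56, 36)
3A: (56, 36) + (26, 31). λ = (31 - 36)/(26 - 56) ≡ 78/53 mod 83. 53⁻¹ ≡ 47 (mod 83) since 53·47 = 2491 ≡ 1, so λ ≡ 14.
  x = λ² - 56 - 26 = 196 - 82 ≡ 31; y = λ·(56 - 31) - 36 ≡ 65. → (31, 65)
4A: (31, 65) + (26, 31). λ = (31 - 65)/(26 - 31) ≡ 49/78 mod 83. 78⁻¹ ≡ 33 (mod 83), so λ ≡ 40.
  x = λ² - 31 - 26 = 1600 - 57 ≡ 49; y = λ·(31 - 49) - 65 ≡ 45. → (49, 45)
4A = (49, 45).
Next 2B:
Repeated addition: build up to 2B.
2B: tangent at (77, 47): λ = (3·77² + 69)/(2·47) ≡ 11/11. 11⁻¹ ≡ 68 (mod 83) since 11·68 = 748 ≡ 1, so λ ≡ 11·68 ≡ 1.
  x = λ² - 77 - 77 = 1 - 154 ≡ 13; y = λ·(77 - 13) - 47 ≡ 17. → (13, 17)
2B = (13, 17).
Finally 4A + 2B:
(49, 45) + (13, 17). λ = (17 - 45)/(13 - 49) ≡ 55/47 mod 83. 47⁻¹ ≡ 53 (mod 83) since 47·53 = 2491 ≡ 1, so λ ≡ 10.
  x = λ² - 49 - 13 = 100 - 62 ≡ 38; y = λ·(49 - 38) - 45 ≡ 65. → (38, 65)

(38, 65)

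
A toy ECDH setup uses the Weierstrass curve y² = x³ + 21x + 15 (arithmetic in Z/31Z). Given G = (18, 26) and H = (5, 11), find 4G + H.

First 4G:
Repeated addition: build up to 4G.
2G: tangent at (18, 26): λ = (3·18² + 21)/(2·26) ≡ 1/21. 21⁻¹ ≡ 3 (mod 31), so λ ≡ 1·3 ≡ 3.
  x = λ² - 18 - 18 = 9 - 36 ≡ 4; y = λ·(18 - 4) - 26 ≡ 16. → (4, 16)
3G: (4, 16) + (18, 26). λ = (26 - 16)/(18 - 4) ≡ 10/14 mod 31. 14⁻¹ ≡ 20 (mod 31), so λ ≡ 14.
  x = λ² - 4 - 18 = 196 - 22 ≡ 19; y = λ·(4 - 19) - 16 ≡ 22. → (19, 22)
4G: (19, 22) + (18, 26). λ = (26 - 22)/(18 - 19) ≡ 4/30 mod 31. 30⁻¹ ≡ 30 (mod 31) since 30·30 = 900 ≡ 1, so λ ≡ 27.
  x = λ² - 19 - 18 = 729 - 37 ≡ 10; y = λ·(19 - 10) - 22 ≡ 4. → (10, 4)
4G = (10, 4).
Finally 4G + H:
(10, 4) + (5, 11). λ = (11 - 4)/(5 - 10) ≡ 7/26 mod 31. 26⁻¹ ≡ 6 (mod 31), so λ ≡ 11.
  x = λ² - 10 - 5 = 121 - 15 ≡ 13; y = λ·(10 - 13) - 4 ≡ 25. → (13, 25)

(13, 25)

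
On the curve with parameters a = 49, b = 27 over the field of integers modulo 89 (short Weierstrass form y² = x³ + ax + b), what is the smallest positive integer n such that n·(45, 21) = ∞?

5

2P: tangent at (45, 21): λ = (3·45² + 49)/(2·21) ≡ 72/42. 42⁻¹ ≡ 53 (mod 89) since 42·53 = 2226 ≡ 1, so λ ≡ 72·53 ≡ 78.
  x = λ² - 45 - 45 = 6084 - 90 ≡ 31; y = λ·(45 - 31) - 21 ≡ 3. → (31, 3)
3P: (31, 3) + (45, 21). λ = (21 - 3)/(45 - 31) ≡ 18/14 mod 89. 14⁻¹ ≡ 70 (mod 89) since 14·70 = 980 ≡ 1, so λ ≡ 14.
  x = λ² - 31 - 45 = 196 - 76 ≡ 31; y = λ·(31 - 31) - 3 ≡ 86. → (31, 86)
4P: (31, 86) + (45, 21). λ = (21 - 86)/(45 - 31) ≡ 24/14 mod 89. 14⁻¹ ≡ 70 (mod 89), so λ ≡ 78.
  x = λ² - 31 - 45 = 6084 - 76 ≡ 45; y = λ·(31 - 45) - 86 ≡ 68. → (45, 68)
5P: (45, 68) + (45, 21): same x and y₁ ≡ -y₂, so the sum is ∞.
5P = ∞, so the order is 5.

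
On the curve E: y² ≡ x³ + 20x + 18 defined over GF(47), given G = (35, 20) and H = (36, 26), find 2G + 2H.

(18, 37)

First 2G:
Repeated addition: build up to 2G.
2G: tangent at (35, 20): λ = (3·35² + 20)/(2·20) ≡ 29/40. 40⁻¹ ≡ 20 (mod 47), so λ ≡ 29·20 ≡ 16.
  x = λ² - 35 - 35 = 256 - 70 ≡ 45; y = λ·(35 - 45) - 20 ≡ 8. → (45, 8)
2G = (45, 8).
Next 2H:
Repeated addition: build up to 2H.
2H: tangent at (36, 26): λ = (3·36² + 20)/(2·26) ≡ 7/5. 5⁻¹ ≡ 19 (mod 47) since 5·19 = 95 ≡ 1, so λ ≡ 7·19 ≡ 39.
  x = λ² - 36 - 36 = 1521 - 72 ≡ 39; y = λ·(36 - 39) - 26 ≡ 45. → (39, 45)
2H = (39, 45).
Finally 2G + 2H:
(45, 8) + (39, 45). λ = (45 - 8)/(39 - 45) ≡ 37/41 mod 47. 41⁻¹ ≡ 39 (mod 47) since 41·39 = 1599 ≡ 1, so λ ≡ 33.
  x = λ² - 45 - 39 = 1089 - 84 ≡ 18; y = λ·(45 - 18) - 8 ≡ 37. → (18, 37)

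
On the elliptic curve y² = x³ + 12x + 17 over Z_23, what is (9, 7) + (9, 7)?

tangent at (9, 7): λ = (3·9² + 12)/(2·7) ≡ 2/14. 14⁻¹ ≡ 5 (mod 23) since 14·5 = 70 ≡ 1, so λ ≡ 2·5 ≡ 10.
  x = λ² - 9 - 9 = 100 - 18 ≡ 13; y = λ·(9 - 13) - 7 ≡ 22. → (13, 22)

(13, 22)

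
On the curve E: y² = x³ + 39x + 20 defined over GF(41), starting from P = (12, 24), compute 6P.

Repeated addition: build up to 6P.
2P: tangent at (12, 24): λ = (3·12² + 39)/(2·24) ≡ 20/7. 7⁻¹ ≡ 6 (mod 41) since 7·6 = 42 ≡ 1, so λ ≡ 20·6 ≡ 38.
  x = λ² - 12 - 12 = 1444 - 24 ≡ 26; y = λ·(12 - 26) - 24 ≡ 18. → (26, 18)
3P: (26, 18) + (12, 24). λ = (24 - 18)/(12 - 26) ≡ 6/27 mod 41. 27⁻¹ ≡ 38 (mod 41), so λ ≡ 23.
  x = λ² - 26 - 12 = 529 - 38 ≡ 40; y = λ·(26 - 40) - 18 ≡ 29. → (40, 29)
4P: (40, 29) + (12, 24). λ = (24 - 29)/(12 - 40) ≡ 36/13 mod 41. 13⁻¹ ≡ 19 (mod 41), so λ ≡ 28.
  x = λ² - 40 - 12 = 784 - 52 ≡ 35; y = λ·(40 - 35) - 29 ≡ 29. → (35, 29)
5P: (35, 29) + (12, 24). λ = (24 - 29)/(12 - 35) ≡ 36/18 mod 41. 18⁻¹ ≡ 16 (mod 41) since 18·16 = 288 ≡ 1, so λ ≡ 2.
  x = λ² - 35 - 12 = 4 - 47 ≡ 39; y = λ·(35 - 39) - 29 ≡ 4. → (39, 4)
6P: (39, 4) + (12, 24). λ = (24 - 4)/(12 - 39) ≡ 20/14 mod 41. 14⁻¹ ≡ 3 (mod 41) since 14·3 = 42 ≡ 1, so λ ≡ 19.
  x = λ² - 39 - 12 = 361 - 51 ≡ 23; y = λ·(39 - 23) - 4 ≡ 13. → (23, 13)

(23, 13)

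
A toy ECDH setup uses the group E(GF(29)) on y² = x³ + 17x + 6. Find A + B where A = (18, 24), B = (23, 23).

(18, 24) + (23, 23). λ = (23 - 24)/(23 - 18) ≡ 28/5 mod 29. 5⁻¹ ≡ 6 (mod 29), so λ ≡ 23.
  x = λ² - 18 - 23 = 529 - 41 ≡ 24; y = λ·(18 - 24) - 24 ≡ 12. → (24, 12)

(24, 12)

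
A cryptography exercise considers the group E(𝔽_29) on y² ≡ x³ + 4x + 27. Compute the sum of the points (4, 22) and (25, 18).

(4, 22) + (25, 18). λ = (18 - 22)/(25 - 4) ≡ 25/21 mod 29. 21⁻¹ ≡ 18 (mod 29) since 21·18 = 378 ≡ 1, so λ ≡ 15.
  x = λ² - 4 - 25 = 225 - 29 ≡ 22; y = λ·(4 - 22) - 22 ≡ 27. → (22, 27)

(22, 27)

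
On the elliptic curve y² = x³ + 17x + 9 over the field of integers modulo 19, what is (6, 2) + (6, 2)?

(11, 8)

tangent at (6, 2): λ = (3·6² + 17)/(2·2) ≡ 11/4. 4⁻¹ ≡ 5 (mod 19), so λ ≡ 11·5 ≡ 17.
  x = λ² - 6 - 6 = 289 - 12 ≡ 11; y = λ·(6 - 11) - 2 ≡ 8. → (11, 8)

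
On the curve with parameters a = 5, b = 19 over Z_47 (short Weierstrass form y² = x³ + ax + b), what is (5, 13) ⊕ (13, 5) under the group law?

(5, 13) + (13, 5). λ = (5 - 13)/(13 - 5) ≡ 39/8 mod 47. 8⁻¹ ≡ 6 (mod 47), so λ ≡ 46.
  x = λ² - 5 - 13 = 2116 - 18 ≡ 30; y = λ·(5 - 30) - 13 ≡ 12. → (30, 12)

(30, 12)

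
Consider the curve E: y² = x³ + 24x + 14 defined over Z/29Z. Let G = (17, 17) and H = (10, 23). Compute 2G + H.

(27, 25)

First 2G:
Repeated addition: build up to 2G.
2G: tangent at (17, 17): λ = (3·17² + 24)/(2·17) ≡ 21/5. 5⁻¹ ≡ 6 (mod 29) since 5·6 = 30 ≡ 1, so λ ≡ 21·6 ≡ 10.
  x = λ² - 17 - 17 = 100 - 34 ≡ 8; y = λ·(17 - 8) - 17 ≡ 15. → (8, 15)
2G = (8, 15).
Finally 2G + H:
(8, 15) + (10, 23). λ = (23 - 15)/(10 - 8) ≡ 8/2 mod 29. 2⁻¹ ≡ 15 (mod 29), so λ ≡ 4.
  x = λ² - 8 - 10 = 16 - 18 ≡ 27; y = λ·(8 - 27) - 15 ≡ 25. → (27, 25)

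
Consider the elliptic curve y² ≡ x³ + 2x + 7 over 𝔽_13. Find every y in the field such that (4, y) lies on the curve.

x³ + 2x + 7 = 79 ≡ 1 (mod 13).
Square roots of 1 mod 13: 1 and 12 (since 1² = 1 ≡ 1).

1, 12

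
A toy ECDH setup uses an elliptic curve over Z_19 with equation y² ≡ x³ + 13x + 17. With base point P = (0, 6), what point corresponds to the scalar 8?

Repeated addition: build up to 8P.
2P: tangent at (0, 6): λ = (3·0² + 13)/(2·6) ≡ 13/12. 12⁻¹ ≡ 8 (mod 19), so λ ≡ 13·8 ≡ 9.
  x = λ² - 0 - 0 = 81 - 0 ≡ 5; y = λ·(0 - 5) - 6 ≡ 6. → (5, 6)
3P: (5, 6) + (0, 6). λ = (6 - 6)/(0 - 5) ≡ 0/14 mod 19. 14⁻¹ ≡ 15 (mod 19) since 14·15 = 210 ≡ 1, so λ ≡ 0.
  x = λ² - 5 - 0 = 0 - 5 ≡ 14; y = λ·(5 - 14) - 6 ≡ 13. → (14, 13)
4P: (14, 13) + (0, 6). λ = (6 - 13)/(0 - 14) ≡ 12/5 mod 19. 5⁻¹ ≡ 4 (mod 19), so λ ≡ 10.
  x = λ² - 14 - 0 = 100 - 14 ≡ 10; y = λ·(14 - 10) - 13 ≡ 8. → (10, 8)
5P: (10, 8) + (0, 6). λ = (6 - 8)/(0 - 10) ≡ 17/9 mod 19. 9⁻¹ ≡ 17 (mod 19), so λ ≡ 4.
  x = λ² - 10 - 0 = 16 - 10 ≡ 6; y = λ·(10 - 6) - 8 ≡ 8. → (6, 8)
6P: (6, 8) + (0, 6). λ = (6 - 8)/(0 - 6) ≡ 17/13 mod 19. 13⁻¹ ≡ 3 (mod 19), so λ ≡ 13.
  x = λ² - 6 - 0 = 169 - 6 ≡ 11; y = λ·(6 - 11) - 8 ≡ 3. → (11, 3)
7P: (11, 3) + (0, 6). λ = (6 - 3)/(0 - 11) ≡ 3/8 mod 19. 8⁻¹ ≡ 12 (mod 19) since 8·12 = 96 ≡ 1, so λ ≡ 17.
  x = λ² - 11 - 0 = 289 - 11 ≡ 12; y = λ·(11 - 12) - 3 ≡ 18. → (12, 18)
8P: (12, 18) + (0, 6). λ = (6 - 18)/(0 - 12) ≡ 7/7 mod 19. 7⁻¹ ≡ 11 (mod 19), so λ ≡ 1.
  x = λ² - 12 - 0 = 1 - 12 ≡ 8; y = λ·(12 - 8) - 18 ≡ 5. → (8, 5)

(8, 5)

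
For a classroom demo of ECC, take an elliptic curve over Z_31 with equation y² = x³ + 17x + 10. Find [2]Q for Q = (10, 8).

(21, 24)

tangent at (10, 8): λ = (3·10² + 17)/(2·8) ≡ 7/16. 16⁻¹ ≡ 2 (mod 31) since 16·2 = 32 ≡ 1, so λ ≡ 7·2 ≡ 14.
  x = λ² - 10 - 10 = 196 - 20 ≡ 21; y = λ·(10 - 21) - 8 ≡ 24. → (21, 24)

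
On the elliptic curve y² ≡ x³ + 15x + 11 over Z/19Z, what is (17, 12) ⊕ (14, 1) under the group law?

(12, 0)

(17, 12) + (14, 1). λ = (1 - 12)/(14 - 17) ≡ 8/16 mod 19. 16⁻¹ ≡ 6 (mod 19), so λ ≡ 10.
  x = λ² - 17 - 14 = 100 - 31 ≡ 12; y = λ·(17 - 12) - 12 ≡ 0. → (12, 0)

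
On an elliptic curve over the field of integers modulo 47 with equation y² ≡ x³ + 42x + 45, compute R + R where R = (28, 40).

tangent at (28, 40): λ = (3·28² + 42)/(2·40) ≡ 44/33. 33⁻¹ ≡ 10 (mod 47) since 33·10 = 330 ≡ 1, so λ ≡ 44·10 ≡ 17.
  x = λ² - 28 - 28 = 289 - 56 ≡ 45; y = λ·(28 - 45) - 40 ≡ 0. → (45, 0)

(45, 0)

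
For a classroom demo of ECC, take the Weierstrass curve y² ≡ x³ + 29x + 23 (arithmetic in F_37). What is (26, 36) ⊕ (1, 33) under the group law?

(26, 36) + (1, 33). λ = (33 - 36)/(1 - 26) ≡ 34/12 mod 37. 12⁻¹ ≡ 34 (mod 37), so λ ≡ 9.
  x = λ² - 26 - 1 = 81 - 27 ≡ 17; y = λ·(26 - 17) - 36 ≡ 8. → (17, 8)

(17, 8)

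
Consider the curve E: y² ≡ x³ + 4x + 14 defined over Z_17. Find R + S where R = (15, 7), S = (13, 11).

(10, 0)

(15, 7) + (13, 11). λ = (11 - 7)/(13 - 15) ≡ 4/15 mod 17. 15⁻¹ ≡ 8 (mod 17) since 15·8 = 120 ≡ 1, so λ ≡ 15.
  x = λ² - 15 - 13 = 225 - 28 ≡ 10; y = λ·(15 - 10) - 7 ≡ 0. → (10, 0)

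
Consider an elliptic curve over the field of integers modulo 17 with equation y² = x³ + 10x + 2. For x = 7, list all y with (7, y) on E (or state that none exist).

none

x³ + 10x + 2 = 415 ≡ 7 (mod 17).
7 is a non-residue mod 17; no y exists.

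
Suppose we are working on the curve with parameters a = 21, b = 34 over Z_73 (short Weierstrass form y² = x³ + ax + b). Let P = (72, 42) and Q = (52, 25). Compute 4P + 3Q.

(63, 24)

First 4P:
Double-and-add on 4 = (100)₂. Start with P = (72, 42) for the leading 1-bit.
double: tangent at (72, 42): λ = (3·72² + 21)/(2·42) ≡ 24/11. 11⁻¹ ≡ 20 (mod 73) since 11·20 = 220 ≡ 1, so λ ≡ 24·20 ≡ 42.
  x = λ² - 72 - 72 = 1764 - 144 ≡ 14; y = λ·(72 - 14) - 42 ≡ 58. → (14, 58)
double: tangent at (14, 58): λ = (3·14² + 21)/(2·58) ≡ 25/43. 43⁻¹ ≡ 17 (mod 73), so λ ≡ 25·17 ≡ 60.
  x = λ² - 14 - 14 = 3600 - 28 ≡ 68; y = λ·(14 - 68) - 58 ≡ 60. → (68, 60)
4P = (68, 60).
Next 3Q:
Repeated addition: build up to 3Q.
2Q: tangent at (52, 25): λ = (3·52² + 21)/(2·25) ≡ 30/50. 50⁻¹ ≡ 19 (mod 73), so λ ≡ 30·19 ≡ 59.
  x = λ² - 52 - 52 = 3481 - 104 ≡ 19; y = λ·(52 - 19) - 25 ≡ 24. → (19, 24)
3Q: (19, 24) + (52, 25). λ = (25 - 24)/(52 - 19) ≡ 1/33 mod 73. 33⁻¹ ≡ 31 (mod 73) since 33·31 = 1023 ≡ 1, so λ ≡ 31.
  x = λ² - 19 - 52 = 961 - 71 ≡ 14; y = λ·(19 - 14) - 24 ≡ 58. → (14, 58)
3Q = (14, 58).
Finally 4P + 3Q:
(68, 60) + (14, 58). λ = (58 - 60)/(14 - 68) ≡ 71/19 mod 73. 19⁻¹ ≡ 50 (mod 73), so λ ≡ 46.
  x = λ² - 68 - 14 = 2116 - 82 ≡ 63; y = λ·(68 - 63) - 60 ≡ 24. → (63, 24)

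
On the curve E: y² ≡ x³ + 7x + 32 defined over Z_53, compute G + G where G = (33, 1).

(23, 45)

tangent at (33, 1): λ = (3·33² + 7)/(2·1) ≡ 41/2. 2⁻¹ ≡ 27 (mod 53) since 2·27 = 54 ≡ 1, so λ ≡ 41·27 ≡ 47.
  x = λ² - 33 - 33 = 2209 - 66 ≡ 23; y = λ·(33 - 23) - 1 ≡ 45. → (23, 45)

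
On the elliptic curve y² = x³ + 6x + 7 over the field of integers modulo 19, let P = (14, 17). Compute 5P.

(17, 14)

Double-and-add on 5 = (101)₂. Start with P = (14, 17) for the leading 1-bit.
double: tangent at (14, 17): λ = (3·14² + 6)/(2·17) ≡ 5/15. 15⁻¹ ≡ 14 (mod 19) since 15·14 = 210 ≡ 1, so λ ≡ 5·14 ≡ 13.
  x = λ² - 14 - 14 = 169 - 28 ≡ 8; y = λ·(14 - 8) - 17 ≡ 4. → (8, 4)
double: tangent at (8, 4): λ = (3·8² + 6)/(2·4) ≡ 8/8. 8⁻¹ ≡ 12 (mod 19), so λ ≡ 8·12 ≡ 1.
  x = λ² - 8 - 8 = 1 - 16 ≡ 4; y = λ·(8 - 4) - 4 ≡ 0. → (4, 0)
add P: (4, 0) + (14, 17). λ = (17 - 0)/(14 - 4) ≡ 17/10 mod 19. 10⁻¹ ≡ 2 (mod 19), so λ ≡ 15.
  x = λ² - 4 - 14 = 225 - 18 ≡ 17; y = λ·(4 - 17) - 0 ≡ 14. → (17, 14)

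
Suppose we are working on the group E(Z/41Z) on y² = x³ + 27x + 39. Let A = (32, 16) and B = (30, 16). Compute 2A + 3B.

First 2A:
Repeated addition: build up to 2A.
2A: tangent at (32, 16): λ = (3·32² + 27)/(2·16) ≡ 24/32. 32⁻¹ ≡ 9 (mod 41), so λ ≡ 24·9 ≡ 11.
  x = λ² - 32 - 32 = 121 - 64 ≡ 16; y = λ·(32 - 16) - 16 ≡ 37. → (16, 37)
2A = (16, 37).
Next 3B:
Repeated addition: build up to 3B.
2B: tangent at (30, 16): λ = (3·30² + 27)/(2·16) ≡ 21/32. 32⁻¹ ≡ 9 (mod 41), so λ ≡ 21·9 ≡ 25.
  x = λ² - 30 - 30 = 625 - 60 ≡ 32; y = λ·(30 - 32) - 16 ≡ 16. → (32, 16)
3B: (32, 16) + (30, 16). λ = (16 - 16)/(30 - 32) ≡ 0/39 mod 41. 39⁻¹ ≡ 20 (mod 41), so λ ≡ 0.
  x = λ² - 32 - 30 = 0 - 62 ≡ 20; y = λ·(32 - 20) - 16 ≡ 25. → (20, 25)
3B = (20, 25).
Finally 2A + 3B:
(16, 37) + (20, 25). λ = (25 - 37)/(20 - 16) ≡ 29/4 mod 41. 4⁻¹ ≡ 31 (mod 41), so λ ≡ 38.
  x = λ² - 16 - 20 = 1444 - 36 ≡ 14; y = λ·(16 - 14) - 37 ≡ 39. → (14, 39)

(14, 39)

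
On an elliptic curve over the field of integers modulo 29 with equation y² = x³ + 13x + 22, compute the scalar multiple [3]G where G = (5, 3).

(16, 18)

Repeated addition: build up to 3G.
2G: tangent at (5, 3): λ = (3·5² + 13)/(2·3) ≡ 1/6. 6⁻¹ ≡ 5 (mod 29), so λ ≡ 1·5 ≡ 5.
  x = λ² - 5 - 5 = 25 - 10 ≡ 15; y = λ·(5 - 15) - 3 ≡ 5. → (15, 5)
3G: (15, 5) + (5, 3). λ = (3 - 5)/(5 - 15) ≡ 27/19 mod 29. 19⁻¹ ≡ 26 (mod 29), so λ ≡ 6.
  x = λ² - 15 - 5 = 36 - 20 ≡ 16; y = λ·(15 - 16) - 5 ≡ 18. → (16, 18)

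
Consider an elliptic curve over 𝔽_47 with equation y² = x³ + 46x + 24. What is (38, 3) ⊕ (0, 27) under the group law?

(38, 3) + (0, 27). λ = (27 - 3)/(0 - 38) ≡ 24/9 mod 47. 9⁻¹ ≡ 21 (mod 47), so λ ≡ 34.
  x = λ² - 38 - 0 = 1156 - 38 ≡ 37; y = λ·(38 - 37) - 3 ≡ 31. → (37, 31)

(37, 31)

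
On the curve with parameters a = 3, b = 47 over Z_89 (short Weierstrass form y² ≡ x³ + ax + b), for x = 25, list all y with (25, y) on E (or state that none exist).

x³ + 3x + 47 = 15747 ≡ 83 (mod 89).
83 is a non-residue mod 89; no y exists.

none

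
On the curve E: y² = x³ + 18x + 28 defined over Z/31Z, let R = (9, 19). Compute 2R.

(0, 11)

tangent at (9, 19): λ = (3·9² + 18)/(2·19) ≡ 13/7. 7⁻¹ ≡ 9 (mod 31) since 7·9 = 63 ≡ 1, so λ ≡ 13·9 ≡ 24.
  x = λ² - 9 - 9 = 576 - 18 ≡ 0; y = λ·(9 - 0) - 19 ≡ 11. → (0, 11)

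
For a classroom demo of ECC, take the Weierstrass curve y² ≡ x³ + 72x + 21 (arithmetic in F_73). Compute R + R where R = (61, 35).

tangent at (61, 35): λ = (3·61² + 72)/(2·35) ≡ 66/70. 70⁻¹ ≡ 24 (mod 73), so λ ≡ 66·24 ≡ 51.
  x = λ² - 61 - 61 = 2601 - 122 ≡ 70; y = λ·(61 - 70) - 35 ≡ 17. → (70, 17)

(70, 17)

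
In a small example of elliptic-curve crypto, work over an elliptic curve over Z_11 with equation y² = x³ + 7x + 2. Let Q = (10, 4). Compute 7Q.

O

Repeated addition: build up to 7Q.
2Q: tangent at (10, 4): λ = (3·10² + 7)/(2·4) ≡ 10/8. 8⁻¹ ≡ 7 (mod 11), so λ ≡ 10·7 ≡ 4.
  x = λ² - 10 - 10 = 16 - 20 ≡ 7; y = λ·(10 - 7) - 4 ≡ 8. → (7, 8)
3Q: (7, 8) + (10, 4). λ = (4 - 8)/(10 - 7) ≡ 7/3 mod 11. 3⁻¹ ≡ 4 (mod 11), so λ ≡ 6.
  x = λ² - 7 - 10 = 36 - 17 ≡ 8; y = λ·(7 - 8) - 8 ≡ 8. → (8, 8)
4Q: (8, 8) + (10, 4). λ = (4 - 8)/(10 - 8) ≡ 7/2 mod 11. 2⁻¹ ≡ 6 (mod 11), so λ ≡ 9.
  x = λ² - 8 - 10 = 81 - 18 ≡ 8; y = λ·(8 - 8) - 8 ≡ 3. → (8, 3)
5Q: (8, 3) + (10, 4). λ = (4 - 3)/(10 - 8) ≡ 1/2 mod 11. 2⁻¹ ≡ 6 (mod 11) since 2·6 = 12 ≡ 1, so λ ≡ 6.
  x = λ² - 8 - 10 = 36 - 18 ≡ 7; y = λ·(8 - 7) - 3 ≡ 3. → (7, 3)
6Q: (7, 3) + (10, 4). λ = (4 - 3)/(10 - 7) ≡ 1/3 mod 11. 3⁻¹ ≡ 4 (mod 11), so λ ≡ 4.
  x = λ² - 7 - 10 = 16 - 17 ≡ 10; y = λ·(7 - 10) - 3 ≡ 7. → (10, 7)
7Q: (10, 7) + (10, 4): same x and y₁ ≡ -y₂, so the sum is ∞.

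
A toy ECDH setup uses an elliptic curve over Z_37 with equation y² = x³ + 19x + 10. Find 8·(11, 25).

(0, 11)

Write Q = (11, 25).
Double-and-add on 8 = (1000)₂. Start with Q = (11, 25) for the leading 1-bit.
double: tangent at (11, 25): λ = (3·11² + 19)/(2·25) ≡ 12/13. 13⁻¹ ≡ 20 (mod 37) since 13·20 = 260 ≡ 1, so λ ≡ 12·20 ≡ 18.
  x = λ² - 11 - 11 = 324 - 22 ≡ 6; y = λ·(11 - 6) - 25 ≡ 28. → (6, 28)
double: tangent at (6, 28): λ = (3·6² + 19)/(2·28) ≡ 16/19. 19⁻¹ ≡ 2 (mod 37), so λ ≡ 16·2 ≡ 32.
  x = λ² - 6 - 6 = 1024 - 12 ≡ 13; y = λ·(6 - 13) - 28 ≡ 7. → (13, 7)
double: tangent at (13, 7): λ = (3·13² + 19)/(2·7) ≡ 8/14. 14⁻¹ ≡ 8 (mod 37), so λ ≡ 8·8 ≡ 27.
  x = λ² - 13 - 13 = 729 - 26 ≡ 0; y = λ·(13 - 0) - 7 ≡ 11. → (0, 11)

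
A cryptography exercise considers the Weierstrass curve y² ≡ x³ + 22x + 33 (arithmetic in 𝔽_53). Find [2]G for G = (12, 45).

(35, 18)

tangent at (12, 45): λ = (3·12² + 22)/(2·45) ≡ 30/37. 37⁻¹ ≡ 43 (mod 53), so λ ≡ 30·43 ≡ 18.
  x = λ² - 12 - 12 = 324 - 24 ≡ 35; y = λ·(12 - 35) - 45 ≡ 18. → (35, 18)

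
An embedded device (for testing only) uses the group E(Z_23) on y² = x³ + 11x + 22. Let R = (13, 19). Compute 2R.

(5, 15)

tangent at (13, 19): λ = (3·13² + 11)/(2·19) ≡ 12/15. 15⁻¹ ≡ 20 (mod 23) since 15·20 = 300 ≡ 1, so λ ≡ 12·20 ≡ 10.
  x = λ² - 13 - 13 = 100 - 26 ≡ 5; y = λ·(13 - 5) - 19 ≡ 15. → (5, 15)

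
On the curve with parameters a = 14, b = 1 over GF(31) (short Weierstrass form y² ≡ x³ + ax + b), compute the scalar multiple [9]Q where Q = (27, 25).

Repeated addition: build up to 9Q.
2Q: tangent at (27, 25): λ = (3·27² + 14)/(2·25) ≡ 0/19. 19⁻¹ ≡ 18 (mod 31), so λ ≡ 0·18 ≡ 0.
  x = λ² - 27 - 27 = 0 - 54 ≡ 8; y = λ·(27 - 8) - 25 ≡ 6. → (8, 6)
3Q: (8, 6) + (27, 25). λ = (25 - 6)/(27 - 8) ≡ 19/19 mod 31. 19⁻¹ ≡ 18 (mod 31) since 19·18 = 342 ≡ 1, so λ ≡ 1.
  x = λ² - 8 - 27 = 1 - 35 ≡ 28; y = λ·(8 - 28) - 6 ≡ 5. → (28, 5)
4Q: (28, 5) + (27, 25). λ = (25 - 5)/(27 - 28) ≡ 20/30 mod 31. 30⁻¹ ≡ 30 (mod 31) since 30·30 = 900 ≡ 1, so λ ≡ 11.
  x = λ² - 28 - 27 = 121 - 55 ≡ 4; y = λ·(28 - 4) - 5 ≡ 11. → (4, 11)
5Q: (4, 11) + (27, 25). λ = (25 - 11)/(27 - 4) ≡ 14/23 mod 31. 23⁻¹ ≡ 27 (mod 31) since 23·27 = 621 ≡ 1, so λ ≡ 6.
  x = λ² - 4 - 27 = 36 - 31 ≡ 5; y = λ·(4 - 5) - 11 ≡ 14. → (5, 14)
6Q: (5, 14) + (27, 25). λ = (25 - 14)/(27 - 5) ≡ 11/22 mod 31. 22⁻¹ ≡ 24 (mod 31) since 22·24 = 528 ≡ 1, so λ ≡ 16.
  x = λ² - 5 - 27 = 256 - 32 ≡ 7; y = λ·(5 - 7) - 14 ≡ 16. → (7, 16)
7Q: (7, 16) + (27, 25). λ = (25 - 16)/(27 - 7) ≡ 9/20 mod 31. 20⁻¹ ≡ 14 (mod 31) since 20·14 = 280 ≡ 1, so λ ≡ 2.
  x = λ² - 7 - 27 = 4 - 34 ≡ 1; y = λ·(7 - 1) - 16 ≡ 27. → (1, 27)
8Q: (1, 27) + (27, 25). λ = (25 - 27)/(27 - 1) ≡ 29/26 mod 31. 26⁻¹ ≡ 6 (mod 31) since 26·6 = 156 ≡ 1, so λ ≡ 19.
  x = λ² - 1 - 27 = 361 - 28 ≡ 23; y = λ·(1 - 23) - 27 ≡ 20. → (23, 20)
9Q: (23, 20) + (27, 25). λ = (25 - 20)/(27 - 23) ≡ 5/4 mod 31. 4⁻¹ ≡ 8 (mod 31), so λ ≡ 9.
  x = λ² - 23 - 27 = 81 - 50 ≡ 0; y = λ·(23 - 0) - 20 ≡ 1. → (0, 1)

(0, 1)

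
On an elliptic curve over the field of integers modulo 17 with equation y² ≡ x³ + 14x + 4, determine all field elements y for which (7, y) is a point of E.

none

x³ + 14x + 4 = 445 ≡ 3 (mod 17).
3 is a non-residue mod 17; no y exists.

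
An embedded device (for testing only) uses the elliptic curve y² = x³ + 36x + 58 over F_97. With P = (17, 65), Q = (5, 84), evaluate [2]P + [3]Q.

(85, 56)

First 2P:
Repeated addition: build up to 2P.
2P: tangent at (17, 65): λ = (3·17² + 36)/(2·65) ≡ 30/33. 33⁻¹ ≡ 50 (mod 97) since 33·50 = 1650 ≡ 1, so λ ≡ 30·50 ≡ 45.
  x = λ² - 17 - 17 = 2025 - 34 ≡ 51; y = λ·(17 - 51) - 65 ≡ 54. → (51, 54)
2P = (51, 54).
Next 3Q:
Repeated addition: build up to 3Q.
2Q: tangent at (5, 84): λ = (3·5² + 36)/(2·84) ≡ 14/71. 71⁻¹ ≡ 41 (mod 97) since 71·41 = 2911 ≡ 1, so λ ≡ 14·41 ≡ 89.
  x = λ² - 5 - 5 = 7921 - 10 ≡ 54; y = λ·(5 - 54) - 84 ≡ 17. → (54, 17)
3Q: (54, 17) + (5, 84). λ = (84 - 17)/(5 - 54) ≡ 67/48 mod 97. 48⁻¹ ≡ 95 (mod 97) since 48·95 = 4560 ≡ 1, so λ ≡ 60.
  x = λ² - 54 - 5 = 3600 - 59 ≡ 49; y = λ·(54 - 49) - 17 ≡ 89. → (49, 89)
3Q = (49, 89).
Finally 2P + 3Q:
(51, 54) + (49, 89). λ = (89 - 54)/(49 - 51) ≡ 35/95 mod 97. 95⁻¹ ≡ 48 (mod 97) since 95·48 = 4560 ≡ 1, so λ ≡ 31.
  x = λ² - 51 - 49 = 961 - 100 ≡ 85; y = λ·(51 - 85) - 54 ≡ 56. → (85, 56)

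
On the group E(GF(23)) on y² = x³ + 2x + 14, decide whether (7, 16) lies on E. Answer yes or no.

y² = 16² ≡ 3; x³ + 2x + 14 = 371 ≡ 3 (mod 23). 3 = 3.

yes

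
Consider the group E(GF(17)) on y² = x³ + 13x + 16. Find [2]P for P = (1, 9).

(16, 6)

tangent at (1, 9): λ = (3·1² + 13)/(2·9) ≡ 16/1. 1⁻¹ ≡ 1 (mod 17) since 1·1 = 1 ≡ 1, so λ ≡ 16·1 ≡ 16.
  x = λ² - 1 - 1 = 256 - 2 ≡ 16; y = λ·(1 - 16) - 9 ≡ 6. → (16, 6)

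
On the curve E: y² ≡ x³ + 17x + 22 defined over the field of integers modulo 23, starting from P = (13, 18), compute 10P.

(7, 1)

Repeated addition: build up to 10P.
2P: tangent at (13, 18): λ = (3·13² + 17)/(2·18) ≡ 18/13. 13⁻¹ ≡ 16 (mod 23) since 13·16 = 208 ≡ 1, so λ ≡ 18·16 ≡ 12.
  x = λ² - 13 - 13 = 144 - 26 ≡ 3; y = λ·(13 - 3) - 18 ≡ 10. → (3, 10)
3P: (3, 10) + (13, 18). λ = (18 - 10)/(13 - 3) ≡ 8/10 mod 23. 10⁻¹ ≡ 7 (mod 23), so λ ≡ 10.
  x = λ² - 3 - 13 = 100 - 16 ≡ 15; y = λ·(3 - 15) - 10 ≡ 8. → (15, 8)
4P: (15, 8) + (13, 18). λ = (18 - 8)/(13 - 15) ≡ 10/21 mod 23. 21⁻¹ ≡ 11 (mod 23), so λ ≡ 18.
  x = λ² - 15 - 13 = 324 - 28 ≡ 20; y = λ·(15 - 20) - 8 ≡ 17. → (20, 17)
5P: (20, 17) + (13, 18). λ = (18 - 17)/(13 - 20) ≡ 1/16 mod 23. 16⁻¹ ≡ 13 (mod 23) since 16·13 = 208 ≡ 1, so λ ≡ 13.
  x = λ² - 20 - 13 = 169 - 33 ≡ 21; y = λ·(20 - 21) - 17 ≡ 16. → (21, 16)
6P: (21, 16) + (13, 18). λ = (18 - 16)/(13 - 21) ≡ 2/15 mod 23. 15⁻¹ ≡ 20 (mod 23), so λ ≡ 17.
  x = λ² - 21 - 13 = 289 - 34 ≡ 2; y = λ·(21 - 2) - 16 ≡ 8. → (2, 8)
7P: (2, 8) + (13, 18). λ = (18 - 8)/(13 - 2) ≡ 10/11 mod 23. 11⁻¹ ≡ 21 (mod 23), so λ ≡ 3.
  x = λ² - 2 - 13 = 9 - 15 ≡ 17; y = λ·(2 - 17) - 8 ≡ 16. → (17, 16)
8P: (17, 16) + (13, 18). λ = (18 - 16)/(13 - 17) ≡ 2/19 mod 23. 19⁻¹ ≡ 17 (mod 23) since 19·17 = 323 ≡ 1, so λ ≡ 11.
  x = λ² - 17 - 13 = 121 - 30 ≡ 22; y = λ·(17 - 22) - 16 ≡ 21. → (22, 21)
9P: (22, 21) + (13, 18). λ = (18 - 21)/(13 - 22) ≡ 20/14 mod 23. 14⁻¹ ≡ 5 (mod 23) since 14·5 = 70 ≡ 1, so λ ≡ 8.
  x = λ² - 22 - 13 = 64 - 35 ≡ 6; y = λ·(22 - 6) - 21 ≡ 15. → (6, 15)
10P: (6, 15) + (13, 18). λ = (18 - 15)/(13 - 6) ≡ 3/7 mod 23. 7⁻¹ ≡ 10 (mod 23), so λ ≡ 7.
  x = λ² - 6 - 13 = 49 - 19 ≡ 7; y = λ·(6 - 7) - 15 ≡ 1. → (7, 1)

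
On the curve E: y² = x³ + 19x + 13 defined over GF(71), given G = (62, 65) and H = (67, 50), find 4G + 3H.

First 4G:
Repeated addition: build up to 4G.
2G: tangent at (62, 65): λ = (3·62² + 19)/(2·65) ≡ 49/59. 59⁻¹ ≡ 65 (mod 71), so λ ≡ 49·65 ≡ 61.
  x = λ² - 62 - 62 = 3721 - 124 ≡ 47; y = λ·(62 - 47) - 65 ≡ 69. → (47, 69)
3G: (47, 69) + (62, 65). λ = (65 - 69)/(62 - 47) ≡ 67/15 mod 71. 15⁻¹ ≡ 19 (mod 71), so λ ≡ 66.
  x = λ² - 47 - 62 = 4356 - 109 ≡ 58; y = λ·(47 - 58) - 69 ≡ 57. → (58, 57)
4G: (58, 57) + (62, 65). λ = (65 - 57)/(62 - 58) ≡ 8/4 mod 71. 4⁻¹ ≡ 18 (mod 71) since 4·18 = 72 ≡ 1, so λ ≡ 2.
  x = λ² - 58 - 62 = 4 - 120 ≡ 26; y = λ·(58 - 26) - 57 ≡ 7. → (26, 7)
4G = (26, 7).
Next 3H:
Repeated addition: build up to 3H.
2H: tangent at (67, 50): λ = (3·67² + 19)/(2·50) ≡ 67/29. 29⁻¹ ≡ 49 (mod 71) since 29·49 = 1421 ≡ 1, so λ ≡ 67·49 ≡ 17.
  x = λ² - 67 - 67 = 289 - 134 ≡ 13; y = λ·(67 - 13) - 50 ≡ 16. → (13, 16)
3H: (13, 16) + (67, 50). λ = (50 - 16)/(67 - 13) ≡ 34/54 mod 71. 54⁻¹ ≡ 25 (mod 71), so λ ≡ 69.
  x = λ² - 13 - 67 = 4761 - 80 ≡ 66; y = λ·(13 - 66) - 16 ≡ 19. → (66, 19)
3H = (66, 19).
Finally 4G + 3H:
(26, 7) + (66, 19). λ = (19 - 7)/(66 - 26) ≡ 12/40 mod 71. 40⁻¹ ≡ 16 (mod 71), so λ ≡ 50.
  x = λ² - 26 - 66 = 2500 - 92 ≡ 65; y = λ·(26 - 65) - 7 ≡ 31. → (65, 31)

(65, 31)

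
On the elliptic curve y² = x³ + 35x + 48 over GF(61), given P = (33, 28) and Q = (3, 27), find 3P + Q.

First 3P:
Repeated addition: build up to 3P.
2P: tangent at (33, 28): λ = (3·33² + 35)/(2·28) ≡ 8/56. 56⁻¹ ≡ 12 (mod 61), so λ ≡ 8·12 ≡ 35.
  x = λ² - 33 - 33 = 1225 - 66 ≡ 0; y = λ·(33 - 0) - 28 ≡ 29. → (0, 29)
3P: (0, 29) + (33, 28). λ = (28 - 29)/(33 - 0) ≡ 60/33 mod 61. 33⁻¹ ≡ 37 (mod 61) since 33·37 = 1221 ≡ 1, so λ ≡ 24.
  x = λ² - 0 - 33 = 576 - 33 ≡ 55; y = λ·(0 - 55) - 29 ≡ 54. → (55, 54)
3P = (55, 54).
Finally 3P + Q:
(55, 54) + (3, 27). λ = (27 - 54)/(3 - 55) ≡ 34/9 mod 61. 9⁻¹ ≡ 34 (mod 61) since 9·34 = 306 ≡ 1, so λ ≡ 58.
  x = λ² - 55 - 3 = 3364 - 58 ≡ 12; y = λ·(55 - 12) - 54 ≡ 0. → (12, 0)

(12, 0)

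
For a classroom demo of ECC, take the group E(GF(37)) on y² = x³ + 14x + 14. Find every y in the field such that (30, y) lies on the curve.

none

x³ + 14x + 14 = 27434 ≡ 17 (mod 37).
17 is a non-residue mod 37; no y exists.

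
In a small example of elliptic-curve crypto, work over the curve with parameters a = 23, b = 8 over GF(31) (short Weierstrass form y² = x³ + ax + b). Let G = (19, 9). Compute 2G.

tangent at (19, 9): λ = (3·19² + 23)/(2·9) ≡ 21/18. 18⁻¹ ≡ 19 (mod 31), so λ ≡ 21·19 ≡ 27.
  x = λ² - 19 - 19 = 729 - 38 ≡ 9; y = λ·(19 - 9) - 9 ≡ 13. → (9, 13)

(9, 13)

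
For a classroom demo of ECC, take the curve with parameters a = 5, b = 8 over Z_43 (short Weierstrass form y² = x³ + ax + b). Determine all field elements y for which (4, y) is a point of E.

7, 36

x³ + 5x + 8 = 92 ≡ 6 (mod 43).
Square roots of 6 mod 43: 7 and 36 (since 7² = 49 ≡ 6).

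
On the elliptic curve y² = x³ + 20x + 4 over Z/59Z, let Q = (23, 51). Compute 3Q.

Repeated addition: build up to 3Q.
2Q: tangent at (23, 51): λ = (3·23² + 20)/(2·51) ≡ 14/43. 43⁻¹ ≡ 11 (mod 59), so λ ≡ 14·11 ≡ 36.
  x = λ² - 23 - 23 = 1296 - 46 ≡ 11; y = λ·(23 - 11) - 51 ≡ 27. → (11, 27)
3Q: (11, 27) + (23, 51). λ = (51 - 27)/(23 - 11) ≡ 24/12 mod 59. 12⁻¹ ≡ 5 (mod 59) since 12·5 = 60 ≡ 1, so λ ≡ 2.
  x = λ² - 11 - 23 = 4 - 34 ≡ 29; y = λ·(11 - 29) - 27 ≡ 55. → (29, 55)

(29, 55)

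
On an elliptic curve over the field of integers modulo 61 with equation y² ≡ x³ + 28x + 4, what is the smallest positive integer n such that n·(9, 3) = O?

2P: tangent at (9, 3): λ = (3·9² + 28)/(2·3) ≡ 27/6. 6⁻¹ ≡ 51 (mod 61), so λ ≡ 27·51 ≡ 35.
  x = λ² - 9 - 9 = 1225 - 18 ≡ 48; y = λ·(9 - 48) - 3 ≡ 35. → (48, 35)
3P: (48, 35) + (9, 3). λ = (3 - 35)/(9 - 48) ≡ 29/22 mod 61. 22⁻¹ ≡ 25 (mod 61) since 22·25 = 550 ≡ 1, so λ ≡ 54.
  x = λ² - 48 - 9 = 2916 - 57 ≡ 53; y = λ·(48 - 53) - 35 ≡ 0. → (53, 0)
4P: (53, 0) + (9, 3). λ = (3 - 0)/(9 - 53) ≡ 3/17 mod 61. 17⁻¹ ≡ 18 (mod 61), so λ ≡ 54.
  x = λ² - 53 - 9 = 2916 - 62 ≡ 48; y = λ·(53 - 48) - 0 ≡ 26. → (48, 26)
5P: (48, 26) + (9, 3). λ = (3 - 26)/(9 - 48) ≡ 38/22 mod 61. 22⁻¹ ≡ 25 (mod 61), so λ ≡ 35.
  x = λ² - 48 - 9 = 1225 - 57 ≡ 9; y = λ·(48 - 9) - 26 ≡ 58. → (9, 58)
6P: (9, 58) + (9, 3): same x and y₁ ≡ -y₂, so the sum is O.
6P = O, so the order is 6.

6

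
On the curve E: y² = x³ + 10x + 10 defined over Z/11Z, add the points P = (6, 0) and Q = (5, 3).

(6, 0) + (5, 3). λ = (3 - 0)/(5 - 6) ≡ 3/10 mod 11. 10⁻¹ ≡ 10 (mod 11) since 10·10 = 100 ≡ 1, so λ ≡ 8.
  x = λ² - 6 - 5 = 64 - 11 ≡ 9; y = λ·(6 - 9) - 0 ≡ 9. → (9, 9)

(9, 9)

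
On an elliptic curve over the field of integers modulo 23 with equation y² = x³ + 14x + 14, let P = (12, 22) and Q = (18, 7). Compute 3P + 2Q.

First 3P:
Repeated addition: build up to 3P.
2P: tangent at (12, 22): λ = (3·12² + 14)/(2·22) ≡ 9/21. 21⁻¹ ≡ 11 (mod 23) since 21·11 = 231 ≡ 1, so λ ≡ 9·11 ≡ 7.
  x = λ² - 12 - 12 = 49 - 24 ≡ 2; y = λ·(12 - 2) - 22 ≡ 2. → (2, 2)
3P: (2, 2) + (12, 22). λ = (22 - 2)/(12 - 2) ≡ 20/10 mod 23. 10⁻¹ ≡ 7 (mod 23), so λ ≡ 2.
  x = λ² - 2 - 12 = 4 - 14 ≡ 13; y = λ·(2 - 13) - 2 ≡ 22. → (13, 22)
3P = (13, 22).
Next 2Q:
Repeated addition: build up to 2Q.
2Q: tangent at (18, 7): λ = (3·18² + 14)/(2·7) ≡ 20/14. 14⁻¹ ≡ 5 (mod 23) since 14·5 = 70 ≡ 1, so λ ≡ 20·5 ≡ 8.
  x = λ² - 18 - 18 = 64 - 36 ≡ 5; y = λ·(18 - 5) - 7 ≡ 5. → (5, 5)
2Q = (5, 5).
Finally 3P + 2Q:
(13, 22) + (5, 5). λ = (5 - 22)/(5 - 13) ≡ 6/15 mod 23. 15⁻¹ ≡ 20 (mod 23), so λ ≡ 5.
  x = λ² - 13 - 5 = 25 - 18 ≡ 7; y = λ·(13 - 7) - 22 ≡ 8. → (7, 8)

(7, 8)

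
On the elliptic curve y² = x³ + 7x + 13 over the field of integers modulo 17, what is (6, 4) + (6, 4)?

(1, 2)

tangent at (6, 4): λ = (3·6² + 7)/(2·4) ≡ 13/8. 8⁻¹ ≡ 15 (mod 17), so λ ≡ 13·15 ≡ 8.
  x = λ² - 6 - 6 = 64 - 12 ≡ 1; y = λ·(6 - 1) - 4 ≡ 2. → (1, 2)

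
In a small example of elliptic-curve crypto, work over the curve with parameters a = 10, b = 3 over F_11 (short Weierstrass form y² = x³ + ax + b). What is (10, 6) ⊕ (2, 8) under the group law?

(10, 6) + (2, 8). λ = (8 - 6)/(2 - 10) ≡ 2/3 mod 11. 3⁻¹ ≡ 4 (mod 11) since 3·4 = 12 ≡ 1, so λ ≡ 8.
  x = λ² - 10 - 2 = 64 - 12 ≡ 8; y = λ·(10 - 8) - 6 ≡ 10. → (8, 10)

(8, 10)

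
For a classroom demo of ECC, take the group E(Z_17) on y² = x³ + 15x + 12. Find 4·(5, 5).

Write G = (5, 5).
Repeated addition: build up to 4G.
2G: tangent at (5, 5): λ = (3·5² + 15)/(2·5) ≡ 5/10. 10⁻¹ ≡ 12 (mod 17), so λ ≡ 5·12 ≡ 9.
  x = λ² - 5 - 5 = 81 - 10 ≡ 3; y = λ·(5 - 3) - 5 ≡ 13. → (3, 13)
3G: (3, 13) + (5, 5). λ = (5 - 13)/(5 - 3) ≡ 9/2 mod 17. 2⁻¹ ≡ 9 (mod 17), so λ ≡ 13.
  x = λ² - 3 - 5 = 169 - 8 ≡ 8; y = λ·(3 - 8) - 13 ≡ 7. → (8, 7)
4G: (8, 7) + (5, 5). λ = (5 - 7)/(5 - 8) ≡ 15/14 mod 17. 14⁻¹ ≡ 11 (mod 17), so λ ≡ 12.
  x = λ² - 8 - 5 = 144 - 13 ≡ 12; y = λ·(8 - 12) - 7 ≡ 13. → (12, 13)

(12, 13)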